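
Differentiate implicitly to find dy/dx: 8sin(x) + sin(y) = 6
Take d/dx of both sides. Since y is implicitly a function of x, the chain rule attaches a y' = dy/dx factor whenever we differentiate through y.

Set F(x, y) = (left side) − (right side), so the curve is F = 0. Differentiating each term of F:
  d/dx[8sin(x)] = 8cos(x)
  d/dx[sin(y)] = y'·cos(y)
  d/dx[-6] = 0

Collecting, the y'-free part is the partial derivative in x and the y' coefficient is the partial derivative in y:
  ∂F/∂x = 8cos(x)
  ∂F/∂y = cos(y)

so d/dx[F(x, y(x))] = ∂F/∂x + (∂F/∂y)·y' = 0. Rearranging,
  dy/dx = -(∂F/∂x)/(∂F/∂y) = -(8cos(x))/(cos(y)) = -8cos(x)/cos(y)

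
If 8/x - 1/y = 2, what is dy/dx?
Take d/dx of both sides. Since y is implicitly a function of x, the chain rule attaches a y' = dy/dx factor whenever we differentiate through y.

Set F(x, y) = (left side) − (right side), so the curve is F = 0. Differentiating each term of F:
  d/dx[-1/y] = y'/y^2
  d/dx[8/x] = -8/x^2
  d/dx[-2] = 0

Collecting, the y'-free part is the partial derivative in x and the y' coefficient is the partial derivative in y:
  ∂F/∂x = -8/x^2
  ∂F/∂y = y^(-2)

so d/dx[F(x, y(x))] = ∂F/∂x + (∂F/∂y)·y' = 0. Rearranging,
  dy/dx = -(∂F/∂x)/(∂F/∂y) = -(-8/x^2)/(y^(-2)) = 8y^2/x^2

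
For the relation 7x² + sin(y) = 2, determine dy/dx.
Differentiate both sides with respect to x, treating y as y(x). By the chain rule, any term containing y contributes a factor of y' = dy/dx when we differentiate it.

Move every term to one side and write the relation as F(x, y) = 0. Term by term,
  d/dx[7x^2] = 14x
  d/dx[sin(y)] = y'·cos(y)
  d/dx[-2] = 0

The pieces without y' make up ∂F/∂x and the coefficient of y' is ∂F/∂y:
  ∂F/∂x = 14x,
  ∂F/∂y = cos(y).

Since d/dx[F] = ∂F/∂x + (∂F/∂y)·y' = 0, solve for y':
  (∂F/∂y)·y' = -∂F/∂x
  dy/dx = -(∂F/∂x)/(∂F/∂y) = -(14x)/(cos(y)) = -14x/cos(y)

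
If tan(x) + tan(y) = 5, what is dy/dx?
Apply d/dx to both sides, remembering that y depends on x. Each occurrence of y therefore brings in a y' = dy/dx via the chain rule.

With F(x, y) equal to the left-hand side minus the right, differentiate F term by term:
  d/dx[tan(x)] = tan(x)^2 + 1
  d/dx[tan(y)] = y'(tan(y)^2 + 1)
  d/dx[-5] = 0
Adding these up, d/dx[F] = 0 becomes
  (tan(x)^2 + 1) + (tan(y)^2 + 1)·y' = 0,
so isolating y',
  dy/dx = -(tan(x)^2 + 1)/(tan(y)^2 + 1) = -cos(y)^2/cos(x)^2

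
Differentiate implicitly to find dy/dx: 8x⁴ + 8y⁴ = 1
Apply d/dx to both sides, remembering that y depends on x. Each occurrence of y therefore brings in a y' = dy/dx via the chain rule.

With F(x, y) equal to the left-hand side minus the right, differentiate F term by term:
  d/dx[8x^4] = 32x^3
  d/dx[8y^4] = 32y^3·y'
  d/dx[-1] = 0
Adding these up, d/dx[F] = 0 becomes
  (32x^3) + (32y^3)·y' = 0,
so isolating y',
  dy/dx = -(32x^3)/(32y^3) = -x^3/y^3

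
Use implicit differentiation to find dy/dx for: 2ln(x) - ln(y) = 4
Differentiate the relation implicitly: treat y = y(x) and apply the chain rule, so every y-derivative picks up a y' = dy/dx factor.

With everything moved to the left-hand side, differentiate term by term:
  d/dx[2ln(x)] = 2/x
  d/dx[-ln(y)] = -y'/y
  d/dx[-4] = 0

Separating the contributions that come from x directly and those that come through y:
  without y':      2/x
  multiplying y':  -1/y

so (2/x) + (-1/y)·y' = 0, and therefore
  dy/dx = -(2/x)/(-1/y) = 2y/x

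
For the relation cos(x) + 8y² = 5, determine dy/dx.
Apply d/dx to both sides, remembering that y depends on x. Each occurrence of y therefore brings in a y' = dy/dx via the chain rule.

With F(x, y) equal to the left-hand side minus the right, differentiate F term by term:
  d/dx[8y^2] = 16y·y'
  d/dx[cos(x)] = -sin(x)
  d/dx[-5] = 0
Adding these up, d/dx[F] = 0 becomes
  (-sin(x)) + (16y)·y' = 0,
so isolating y',
  dy/dx = -(-sin(x))/(16y) = sin(x)/(16y)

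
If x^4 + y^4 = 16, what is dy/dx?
Apply d/dx to both sides, remembering that y depends on x. Each occurrence of y therefore brings in a y' = dy/dx via the chain rule.

With F(x, y) equal to the left-hand side minus the right, differentiate F term by term:
  d/dx[x^4] = 4x^3
  d/dx[y^4] = 4y^3·y'
  d/dx[-16] = 0
Adding these up, d/dx[F] = 0 becomes
  (4x^3) + (4y^3)·y' = 0,
so isolating y',
  dy/dx = -(4x^3)/(4y^3) = -x^3/y^3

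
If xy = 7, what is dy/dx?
Differentiate the relation implicitly: treat y = y(x) and apply the chain rule, so every y-derivative picks up a y' = dy/dx factor.

With everything moved to the left-hand side, differentiate term by term:
  d/dx[xy] = x·y' + y
  d/dx[-7] = 0

Separating the contributions that come from x directly and those that come through y:
  without y':      y
  multiplying y':  x

so (y) + (x)·y' = 0, and therefore
  dy/dx = -(y)/(x) = -y/x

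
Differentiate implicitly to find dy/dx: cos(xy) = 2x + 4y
Differentiate the relation implicitly: treat y = y(x) and apply the chain rule, so every y-derivative picks up a y' = dy/dx factor.

With everything moved to the left-hand side, differentiate term by term:
  d/dx[-2x] = -2
  d/dx[-4y] = -4·y'
  d/dx[cos(xy)] = -(x·y' + y)·sin(xy)

Separating the contributions that come from x directly and those that come through y:
  without y':      -y·sin(xy) - 2
  multiplying y':  -x·sin(xy) - 4

so (-y·sin(xy) - 2) + (-x·sin(xy) - 4)·y' = 0, and therefore
  dy/dx = -(-y·sin(xy) - 2)/(-x·sin(xy) - 4) = -(y·sin(xy) + 2)/(x·sin(xy) + 4)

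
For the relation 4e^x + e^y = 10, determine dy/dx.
Differentiate both sides with respect to x, treating y as y(x). By the chain rule, any term containing y contributes a factor of y' = dy/dx when we differentiate it.

Move every term to one side and write the relation as F(x, y) = 0. Term by term,
  d/dx[4e^(x)] = 4e^(x)
  d/dx[e^(y)] = y'·e^(y)
  d/dx[-10] = 0

The pieces without y' make up ∂F/∂x and the coefficient of y' is ∂F/∂y:
  ∂F/∂x = 4e^(x),
  ∂F/∂y = e^(y).

Since d/dx[F] = ∂F/∂x + (∂F/∂y)·y' = 0, solve for y':
  (∂F/∂y)·y' = -∂F/∂x
  dy/dx = -(∂F/∂x)/(∂F/∂y) = -(4e^(x))/(e^(y)) = -4e^(x - y)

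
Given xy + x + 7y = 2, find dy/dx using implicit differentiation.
Take d/dx of both sides. Since y is implicitly a function of x, the chain rule attaches a y' = dy/dx factor whenever we differentiate through y.

Set F(x, y) = (left side) − (right side), so the curve is F = 0. Differentiating each term of F:
  d/dx[xy] = x·y' + y
  d/dx[x] = 1
  d/dx[7y] = 7·y'
  d/dx[-2] = 0

Collecting, the y'-free part is the partial derivative in x and the y' coefficient is the partial derivative in y:
  ∂F/∂x = y + 1
  ∂F/∂y = x + 7

so d/dx[F(x, y(x))] = ∂F/∂x + (∂F/∂y)·y' = 0. Rearranging,
  dy/dx = -(∂F/∂x)/(∂F/∂y) = -(y + 1)/(x + 7) = (-y - 1)/(x + 7)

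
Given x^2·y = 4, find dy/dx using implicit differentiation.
Differentiate the relation implicitly: treat y = y(x) and apply the chain rule, so every y-derivative picks up a y' = dy/dx factor.

With everything moved to the left-hand side, differentiate term by term:
  d/dx[x^2y] = x^2·y' + 2xy
  d/dx[-4] = 0

Separating the contributions that come from x directly and those that come through y:
  without y':      2xy
  multiplying y':  x^2

so (2xy) + (x^2)·y' = 0, and therefore
  dy/dx = -(2xy)/(x^2) = -2y/x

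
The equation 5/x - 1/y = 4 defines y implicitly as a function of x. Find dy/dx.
Differentiate both sides with respect to x, treating y as y(x). By the chain rule, any term containing y contributes a factor of y' = dy/dx when we differentiate it.

Move every term to one side and write the relation as F(x, y) = 0. Term by term,
  d/dx[-1/y] = y'/y^2
  d/dx[5/x] = -5/x^2
  d/dx[-4] = 0

The pieces without y' make up ∂F/∂x and the coefficient of y' is ∂F/∂y:
  ∂F/∂x = -5/x^2,
  ∂F/∂y = y^(-2).

Since d/dx[F] = ∂F/∂x + (∂F/∂y)·y' = 0, solve for y':
  (∂F/∂y)·y' = -∂F/∂x
  dy/dx = -(∂F/∂x)/(∂F/∂y) = -(-5/x^2)/(y^(-2)) = 5y^2/x^2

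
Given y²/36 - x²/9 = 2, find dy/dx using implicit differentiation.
Differentiate the relation implicitly: treat y = y(x) and apply the chain rule, so every y-derivative picks up a y' = dy/dx factor.

With everything moved to the left-hand side, differentiate term by term:
  d/dx[-x^2/9] = -2x/9
  d/dx[y^2/36] = y·y'/18
  d/dx[-2] = 0

Separating the contributions that come from x directly and those that come through y:
  without y':      -2x/9
  multiplying y':  y/18

so (-2x/9) + (y/18)·y' = 0, and therefore
  dy/dx = -(-2x/9)/(y/18) = 4x/y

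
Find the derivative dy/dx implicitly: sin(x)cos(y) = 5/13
Apply d/dx to both sides, remembering that y depends on x. Each occurrence of y therefore brings in a y' = dy/dx via the chain rule.

With F(x, y) equal to the left-hand side minus the right, differentiate F term by term:
  d/dx[sin(x)·cos(y)] = -y'·sin(x)·sin(y) + cos(x)·cos(y)
  d/dx[-5/13] = 0
Adding these up, d/dx[F] = 0 becomes
  (cos(x)·cos(y)) + (-sin(x)·sin(y))·y' = 0,
so isolating y',
  dy/dx = -(cos(x)·cos(y))/(-sin(x)·sin(y)) = 1/(tan(x)·tan(y))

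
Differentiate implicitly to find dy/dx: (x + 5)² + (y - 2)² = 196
Differentiate the relation implicitly: treat y = y(x) and apply the chain rule, so every y-derivative picks up a y' = dy/dx factor.

With everything moved to the left-hand side, differentiate term by term:
  d/dx[(x + 5)^2] = 2x + 10
  d/dx[(y - 2)^2] = 2·y'(y - 2)
  d/dx[-196] = 0

Separating the contributions that come from x directly and those that come through y:
  without y':      2x + 10
  multiplying y':  2y - 4

so (2x + 10) + (2y - 4)·y' = 0, and therefore
  dy/dx = -(2x + 10)/(2y - 4) = (-x - 5)/(y - 2)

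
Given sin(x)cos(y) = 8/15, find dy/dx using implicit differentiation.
Differentiate the relation implicitly: treat y = y(x) and apply the chain rule, so every y-derivative picks up a y' = dy/dx factor.

With everything moved to the left-hand side, differentiate term by term:
  d/dx[sin(x)·cos(y)] = -y'·sin(x)·sin(y) + cos(x)·cos(y)
  d/dx[-8/15] = 0

Separating the contributions that come from x directly and those that come through y:
  without y':      cos(x)·cos(y)
  multiplying y':  -sin(x)·sin(y)

so (cos(x)·cos(y)) + (-sin(x)·sin(y))·y' = 0, and therefore
  dy/dx = -(cos(x)·cos(y))/(-sin(x)·sin(y)) = 1/(tan(x)·tan(y))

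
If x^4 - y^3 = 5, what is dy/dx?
Differentiate the relation implicitly: treat y = y(x) and apply the chain rule, so every y-derivative picks up a y' = dy/dx factor.

With everything moved to the left-hand side, differentiate term by term:
  d/dx[x^4] = 4x^3
  d/dx[-y^3] = -3y^2·y'
  d/dx[-5] = 0

Separating the contributions that come from x directly and those that come through y:
  without y':      4x^3
  multiplying y':  -3y^2

so (4x^3) + (-3y^2)·y' = 0, and therefore
  dy/dx = -(4x^3)/(-3y^2) = 4x^3/(3y^2)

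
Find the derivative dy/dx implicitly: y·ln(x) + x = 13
Apply d/dx to both sides, remembering that y depends on x. Each occurrence of y therefore brings in a y' = dy/dx via the chain rule.

With F(x, y) equal to the left-hand side minus the right, differentiate F term by term:
  d/dx[x] = 1
  d/dx[y·ln(x)] = y'·ln(x) + y/x
  d/dx[-13] = 0
Adding these up, d/dx[F] = 0 becomes
  (1 + y/x) + (ln(x))·y' = 0,
so isolating y',
  dy/dx = -(1 + y/x)/(ln(x))
        = -((x + y)/x)/(ln(x)) = (-x - y)/(x·ln(x))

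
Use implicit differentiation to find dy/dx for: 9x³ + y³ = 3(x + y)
Apply d/dx to both sides, remembering that y depends on x. Each occurrence of y therefore brings in a y' = dy/dx via the chain rule.

With F(x, y) equal to the left-hand side minus the right, differentiate F term by term:
  d/dx[9x^3] = 27x^2
  d/dx[-3x] = -3
  d/dx[y^3] = 3y^2·y'
  d/dx[-3y] = -3·y'
Adding these up, d/dx[F] = 0 becomes
  (27x^2 - 3) + (3y^2 - 3)·y' = 0,
so isolating y',
  dy/dx = -(27x^2 - 3)/(3y^2 - 3) = (1 - 9x^2)/(y^2 - 1)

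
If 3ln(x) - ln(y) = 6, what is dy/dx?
Apply d/dx to both sides, remembering that y depends on x. Each occurrence of y therefore brings in a y' = dy/dx via the chain rule.

With F(x, y) equal to the left-hand side minus the right, differentiate F term by term:
  d/dx[3ln(x)] = 3/x
  d/dx[-ln(y)] = -y'/y
  d/dx[-6] = 0
Adding these up, d/dx[F] = 0 becomes
  (3/x) + (-1/y)·y' = 0,
so isolating y',
  dy/dx = -(3/x)/(-1/y) = 3y/x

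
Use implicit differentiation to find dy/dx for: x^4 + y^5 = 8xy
Take d/dx of both sides. Since y is implicitly a function of x, the chain rule attaches a y' = dy/dx factor whenever we differentiate through y.

Set F(x, y) = (left side) − (right side), so the curve is F = 0. Differentiating each term of F:
  d/dx[x^4] = 4x^3
  d/dx[-8xy] = -8x·y' - 8y
  d/dx[y^5] = 5y^4·y'

Collecting, the y'-free part is the partial derivative in x and the y' coefficient is the partial derivative in y:
  ∂F/∂x = 4x^3 - 8y
  ∂F/∂y = -8x + 5y^4

so d/dx[F(x, y(x))] = ∂F/∂x + (∂F/∂y)·y' = 0. Rearranging,
  dy/dx = -(∂F/∂x)/(∂F/∂y) = -(4x^3 - 8y)/(-8x + 5y^4) = 4(x^3 - 2y)/(8x - 5y^4)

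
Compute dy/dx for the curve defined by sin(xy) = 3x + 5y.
Differentiate both sides with respect to x, treating y as y(x). By the chain rule, any term containing y contributes a factor of y' = dy/dx when we differentiate it.

Move every term to one side and write the relation as F(x, y) = 0. Term by term,
  d/dx[-3x] = -3
  d/dx[-5y] = -5·y'
  d/dx[sin(xy)] = (x·y' + y)·cos(xy)

The pieces without y' make up ∂F/∂x and the coefficient of y' is ∂F/∂y:
  ∂F/∂x = y·cos(xy) - 3,
  ∂F/∂y = x·cos(xy) - 5.

Since d/dx[F] = ∂F/∂x + (∂F/∂y)·y' = 0, solve for y':
  (∂F/∂y)·y' = -∂F/∂x
  dy/dx = -(∂F/∂x)/(∂F/∂y) = -(y·cos(xy) - 3)/(x·cos(xy) - 5) = (-y·cos(xy) + 3)/(x·cos(xy) - 5)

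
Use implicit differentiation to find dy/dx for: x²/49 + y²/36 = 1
Take d/dx of both sides. Since y is implicitly a function of x, the chain rule attaches a y' = dy/dx factor whenever we differentiate through y.

Set F(x, y) = (left side) − (right side), so the curve is F = 0. Differentiating each term of F:
  d/dx[x^2/49] = 2x/49
  d/dx[y^2/36] = y·y'/18
  d/dx[-1] = 0

Collecting, the y'-free part is the partial derivative in x and the y' coefficient is the partial derivative in y:
  ∂F/∂x = 2x/49
  ∂F/∂y = y/18

so d/dx[F(x, y(x))] = ∂F/∂x + (∂F/∂y)·y' = 0. Rearranging,
  dy/dx = -(∂F/∂x)/(∂F/∂y) = -(2x/49)/(y/18) = -36x/(49y)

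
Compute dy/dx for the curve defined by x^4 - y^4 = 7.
Apply d/dx to both sides, remembering that y depends on x. Each occurrence of y therefore brings in a y' = dy/dx via the chain rule.

With F(x, y) equal to the left-hand side minus the right, differentiate F term by term:
  d/dx[x^4] = 4x^3
  d/dx[-y^4] = -4y^3·y'
  d/dx[-7] = 0
Adding these up, d/dx[F] = 0 becomes
  (4x^3) + (-4y^3)·y' = 0,
so isolating y',
  dy/dx = -(4x^3)/(-4y^3) = x^3/y^3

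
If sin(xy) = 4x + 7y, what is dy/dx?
Take d/dx of both sides. Since y is implicitly a function of x, the chain rule attaches a y' = dy/dx factor whenever we differentiate through y.

Set F(x, y) = (left side) − (right side), so the curve is F = 0. Differentiating each term of F:
  d/dx[-4x] = -4
  d/dx[-7y] = -7·y'
  d/dx[sin(xy)] = (x·y' + y)·cos(xy)

Collecting, the y'-free part is the partial derivative in x and the y' coefficient is the partial derivative in y:
  ∂F/∂x = y·cos(xy) - 4
  ∂F/∂y = x·cos(xy) - 7

so d/dx[F(x, y(x))] = ∂F/∂x + (∂F/∂y)·y' = 0. Rearranging,
  dy/dx = -(∂F/∂x)/(∂F/∂y) = -(y·cos(xy) - 4)/(x·cos(xy) - 7) = (-y·cos(xy) + 4)/(x·cos(xy) - 7)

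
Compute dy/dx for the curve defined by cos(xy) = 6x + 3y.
Differentiate both sides with respect to x, treating y as y(x). By the chain rule, any term containing y contributes a factor of y' = dy/dx when we differentiate it.

Move every term to one side and write the relation as F(x, y) = 0. Term by term,
  d/dx[-6x] = -6
  d/dx[-3y] = -3·y'
  d/dx[cos(xy)] = -(x·y' + y)·sin(xy)

The pieces without y' make up ∂F/∂x and the coefficient of y' is ∂F/∂y:
  ∂F/∂x = -y·sin(xy) - 6,
  ∂F/∂y = -x·sin(xy) - 3.

Since d/dx[F] = ∂F/∂x + (∂F/∂y)·y' = 0, solve for y':
  (∂F/∂y)·y' = -∂F/∂x
  dy/dx = -(∂F/∂x)/(∂F/∂y) = -(-y·sin(xy) - 6)/(-x·sin(xy) - 3) = -(y·sin(xy) + 6)/(x·sin(xy) + 3)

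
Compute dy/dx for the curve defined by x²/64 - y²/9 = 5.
Take d/dx of both sides. Since y is implicitly a function of x, the chain rule attaches a y' = dy/dx factor whenever we differentiate through y.

Set F(x, y) = (left side) − (right side), so the curve is F = 0. Differentiating each term of F:
  d/dx[x^2/64] = x/32
  d/dx[-y^2/9] = -2y·y'/9
  d/dx[-5] = 0

Collecting, the y'-free part is the partial derivative in x and the y' coefficient is the partial derivative in y:
  ∂F/∂x = x/32
  ∂F/∂y = -2y/9

so d/dx[F(x, y(x))] = ∂F/∂x + (∂F/∂y)·y' = 0. Rearranging,
  dy/dx = -(∂F/∂x)/(∂F/∂y) = -(x/32)/(-2y/9) = 9x/(64y)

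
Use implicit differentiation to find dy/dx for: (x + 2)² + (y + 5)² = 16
Differentiate the relation implicitly: treat y = y(x) and apply the chain rule, so every y-derivative picks up a y' = dy/dx factor.

With everything moved to the left-hand side, differentiate term by term:
  d/dx[(x + 2)^2] = 2x + 4
  d/dx[(y + 5)^2] = 2·y'(y + 5)
  d/dx[-16] = 0

Separating the contributions that come from x directly and those that come through y:
  without y':      2x + 4
  multiplying y':  2y + 10

so (2x + 4) + (2y + 10)·y' = 0, and therefore
  dy/dx = -(2x + 4)/(2y + 10) = (-x - 2)/(y + 5)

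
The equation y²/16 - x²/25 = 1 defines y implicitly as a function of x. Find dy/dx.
Take d/dx of both sides. Since y is implicitly a function of x, the chain rule attaches a y' = dy/dx factor whenever we differentiate through y.

Set F(x, y) = (left side) − (right side), so the curve is F = 0. Differentiating each term of F:
  d/dx[-x^2/25] = -2x/25
  d/dx[y^2/16] = y·y'/8
  d/dx[-1] = 0

Collecting, the y'-free part is the partial derivative in x and the y' coefficient is the partial derivative in y:
  ∂F/∂x = -2x/25
  ∂F/∂y = y/8

so d/dx[F(x, y(x))] = ∂F/∂x + (∂F/∂y)·y' = 0. Rearranging,
  dy/dx = -(∂F/∂x)/(∂F/∂y) = -(-2x/25)/(y/8) = 16x/(25y)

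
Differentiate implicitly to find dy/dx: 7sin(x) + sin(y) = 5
Differentiate the relation implicitly: treat y = y(x) and apply the chain rule, so every y-derivative picks up a y' = dy/dx factor.

With everything moved to the left-hand side, differentiate term by term:
  d/dx[7sin(x)] = 7cos(x)
  d/dx[sin(y)] = y'·cos(y)
  d/dx[-5] = 0

Separating the contributions that come from x directly and those that come through y:
  without y':      7cos(x)
  multiplying y':  cos(y)

so (7cos(x)) + (cos(y))·y' = 0, and therefore
  dy/dx = -(7cos(x))/(cos(y)) = -7cos(x)/cos(y)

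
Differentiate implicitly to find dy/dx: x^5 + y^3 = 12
Differentiate both sides with respect to x, treating y as y(x). By the chain rule, any term containing y contributes a factor of y' = dy/dx when we differentiate it.

Move every term to one side and write the relation as F(x, y) = 0. Term by term,
  d/dx[x^5] = 5x^4
  d/dx[y^3] = 3y^2·y'
  d/dx[-12] = 0

The pieces without y' make up ∂F/∂x and the coefficient of y' is ∂F/∂y:
  ∂F/∂x = 5x^4,
  ∂F/∂y = 3y^2.

Since d/dx[F] = ∂F/∂x + (∂F/∂y)·y' = 0, solve for y':
  (∂F/∂y)·y' = -∂F/∂x
  dy/dx = -(∂F/∂x)/(∂F/∂y) = -(5x^4)/(3y^2) = -5x^4/(3y^2)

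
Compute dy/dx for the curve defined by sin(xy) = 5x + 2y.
Differentiate the relation implicitly: treat y = y(x) and apply the chain rule, so every y-derivative picks up a y' = dy/dx factor.

With everything moved to the left-hand side, differentiate term by term:
  d/dx[-5x] = -5
  d/dx[-2y] = -2·y'
  d/dx[sin(xy)] = (x·y' + y)·cos(xy)

Separating the contributions that come from x directly and those that come through y:
  without y':      y·cos(xy) - 5
  multiplying y':  x·cos(xy) - 2

so (y·cos(xy) - 5) + (x·cos(xy) - 2)·y' = 0, and therefore
  dy/dx = -(y·cos(xy) - 5)/(x·cos(xy) - 2) = (-y·cos(xy) + 5)/(x·cos(xy) - 2)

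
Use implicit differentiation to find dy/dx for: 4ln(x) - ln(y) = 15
Apply d/dx to both sides, remembering that y depends on x. Each occurrence of y therefore brings in a y' = dy/dx via the chain rule.

With F(x, y) equal to the left-hand side minus the right, differentiate F term by term:
  d/dx[4ln(x)] = 4/x
  d/dx[-ln(y)] = -y'/y
  d/dx[-15] = 0
Adding these up, d/dx[F] = 0 becomes
  (4/x) + (-1/y)·y' = 0,
so isolating y',
  dy/dx = -(4/x)/(-1/y) = 4y/x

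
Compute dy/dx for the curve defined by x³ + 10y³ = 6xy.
Apply d/dx to both sides, remembering that y depends on x. Each occurrence of y therefore brings in a y' = dy/dx via the chain rule.

With F(x, y) equal to the left-hand side minus the right, differentiate F term by term:
  d/dx[x^3] = 3x^2
  d/dx[-6xy] = -6x·y' - 6y
  d/dx[10y^3] = 30y^2·y'
Adding these up, d/dx[F] = 0 becomes
  (3x^2 - 6y) + (-6x + 30y^2)·y' = 0,
so isolating y',
  dy/dx = -(3x^2 - 6y)/(-6x + 30y^2) = (x^2/2 - y)/(x - 5y^2)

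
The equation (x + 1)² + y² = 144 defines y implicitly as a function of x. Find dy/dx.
Apply d/dx to both sides, remembering that y depends on x. Each occurrence of y therefore brings in a y' = dy/dx via the chain rule.

With F(x, y) equal to the left-hand side minus the right, differentiate F term by term:
  d/dx[y^2] = 2y·y'
  d/dx[(x + 1)^2] = 2x + 2
  d/dx[-144] = 0
Adding these up, d/dx[F] = 0 becomes
  (2x + 2) + (2y)·y' = 0,
so isolating y',
  dy/dx = -(2x + 2)/(2y) = (-x - 1)/y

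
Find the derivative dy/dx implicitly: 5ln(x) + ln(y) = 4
Apply d/dx to both sides, remembering that y depends on x. Each occurrence of y therefore brings in a y' = dy/dx via the chain rule.

With F(x, y) equal to the left-hand side minus the right, differentiate F term by term:
  d/dx[5ln(x)] = 5/x
  d/dx[ln(y)] = y'/y
  d/dx[-4] = 0
Adding these up, d/dx[F] = 0 becomes
  (5/x) + (1/y)·y' = 0,
so isolating y',
  dy/dx = -(5/x)/(1/y) = -5y/x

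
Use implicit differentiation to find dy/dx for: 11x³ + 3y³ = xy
Take d/dx of both sides. Since y is implicitly a function of x, the chain rule attaches a y' = dy/dx factor whenever we differentiate through y.

Set F(x, y) = (left side) − (right side), so the curve is F = 0. Differentiating each term of F:
  d/dx[11x^3] = 33x^2
  d/dx[-xy] = -x·y' - y
  d/dx[3y^3] = 9y^2·y'

Collecting, the y'-free part is the partial derivative in x and the y' coefficient is the partial derivative in y:
  ∂F/∂x = 33x^2 - y
  ∂F/∂y = -x + 9y^2

so d/dx[F(x, y(x))] = ∂F/∂x + (∂F/∂y)·y' = 0. Rearranging,
  dy/dx = -(∂F/∂x)/(∂F/∂y) = -(33x^2 - y)/(-x + 9y^2) = (33x^2 - y)/(x - 9y^2)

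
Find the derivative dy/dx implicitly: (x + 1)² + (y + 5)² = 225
Apply d/dx to both sides, remembering that y depends on x. Each occurrence of y therefore brings in a y' = dy/dx via the chain rule.

With F(x, y) equal to the left-hand side minus the right, differentiate F term by term:
  d/dx[(x + 1)^2] = 2x + 2
  d/dx[(y + 5)^2] = 2·y'(y + 5)
  d/dx[-225] = 0
Adding these up, d/dx[F] = 0 becomes
  (2x + 2) + (2y + 10)·y' = 0,
so isolating y',
  dy/dx = -(2x + 2)/(2y + 10) = (-x - 1)/(y + 5)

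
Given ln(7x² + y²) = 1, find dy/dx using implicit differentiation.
Take d/dx of both sides. Since y is implicitly a function of x, the chain rule attaches a y' = dy/dx factor whenever we differentiate through y.

Set F(x, y) = (left side) − (right side), so the curve is F = 0. Differentiating each term of F:
  d/dx[ln(7x^2 + y^2)] = (14x + 2y·y')/(7x^2 + y^2)
  d/dx[-1] = 0

Collecting, the y'-free part is the partial derivative in x and the y' coefficient is the partial derivative in y:
  ∂F/∂x = 14x/(7x^2 + y^2)
  ∂F/∂y = 2y/(7x^2 + y^2)

so d/dx[F(x, y(x))] = ∂F/∂x + (∂F/∂y)·y' = 0. Rearranging,
  dy/dx = -(∂F/∂x)/(∂F/∂y) = -(14x/(7x^2 + y^2))/(2y/(7x^2 + y^2)) = -7x/y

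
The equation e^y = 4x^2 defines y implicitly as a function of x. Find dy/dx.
Differentiate both sides with respect to x, treating y as y(x). By the chain rule, any term containing y contributes a factor of y' = dy/dx when we differentiate it.

Move every term to one side and write the relation as F(x, y) = 0. Term by term,
  d/dx[-4x^2] = -8x
  d/dx[e^(y)] = y'·e^(y)

The pieces without y' make up ∂F/∂x and the coefficient of y' is ∂F/∂y:
  ∂F/∂x = -8x,
  ∂F/∂y = e^(y).

Since d/dx[F] = ∂F/∂x + (∂F/∂y)·y' = 0, solve for y':
  (∂F/∂y)·y' = -∂F/∂x
  dy/dx = -(∂F/∂x)/(∂F/∂y) = -(-8x)/(e^(y)) = 8x·e^(-y)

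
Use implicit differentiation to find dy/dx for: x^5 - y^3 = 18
Differentiate both sides with respect to x, treating y as y(x). By the chain rule, any term containing y contributes a factor of y' = dy/dx when we differentiate it.

Move every term to one side and write the relation as F(x, y) = 0. Term by term,
  d/dx[x^5] = 5x^4
  d/dx[-y^3] = -3y^2·y'
  d/dx[-18] = 0

The pieces without y' make up ∂F/∂x and the coefficient of y' is ∂F/∂y:
  ∂F/∂x = 5x^4,
  ∂F/∂y = -3y^2.

Since d/dx[F] = ∂F/∂x + (∂F/∂y)·y' = 0, solve for y':
  (∂F/∂y)·y' = -∂F/∂x
  dy/dx = -(∂F/∂x)/(∂F/∂y) = -(5x^4)/(-3y^2) = 5x^4/(3y^2)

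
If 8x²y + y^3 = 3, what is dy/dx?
Differentiate the relation implicitly: treat y = y(x) and apply the chain rule, so every y-derivative picks up a y' = dy/dx factor.

With everything moved to the left-hand side, differentiate term by term:
  d/dx[8x^2y] = 8x^2·y' + 16xy
  d/dx[y^3] = 3y^2·y'
  d/dx[-3] = 0

Separating the contributions that come from x directly and those that come through y:
  without y':      16xy
  multiplying y':  8x^2 + 3y^2

so (16xy) + (8x^2 + 3y^2)·y' = 0, and therefore
  dy/dx = -(16xy)/(8x^2 + 3y^2) = -16xy/(8x^2 + 3y^2)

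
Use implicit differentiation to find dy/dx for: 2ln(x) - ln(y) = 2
Take d/dx of both sides. Since y is implicitly a function of x, the chain rule attaches a y' = dy/dx factor whenever we differentiate through y.

Set F(x, y) = (left side) − (right side), so the curve is F = 0. Differentiating each term of F:
  d/dx[2ln(x)] = 2/x
  d/dx[-ln(y)] = -y'/y
  d/dx[-2] = 0

Collecting, the y'-free part is the partial derivative in x and the y' coefficient is the partial derivative in y:
  ∂F/∂x = 2/x
  ∂F/∂y = -1/y

so d/dx[F(x, y(x))] = ∂F/∂x + (∂F/∂y)·y' = 0. Rearranging,
  dy/dx = -(∂F/∂x)/(∂F/∂y) = -(2/x)/(-1/y) = 2y/x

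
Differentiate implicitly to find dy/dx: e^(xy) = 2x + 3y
Take d/dx of both sides. Since y is implicitly a function of x, the chain rule attaches a y' = dy/dx factor whenever we differentiate through y.

Set F(x, y) = (left side) − (right side), so the curve is F = 0. Differentiating each term of F:
  d/dx[-2x] = -2
  d/dx[-3y] = -3·y'
  d/dx[e^(xy)] = (x·y' + y)·e^(xy)

Collecting, the y'-free part is the partial derivative in x and the y' coefficient is the partial derivative in y:
  ∂F/∂x = y·e^(xy) - 2
  ∂F/∂y = x·e^(xy) - 3

so d/dx[F(x, y(x))] = ∂F/∂x + (∂F/∂y)·y' = 0. Rearranging,
  dy/dx = -(∂F/∂x)/(∂F/∂y) = -(y·e^(xy) - 2)/(x·e^(xy) - 3) = (-y·e^(xy) + 2)/(x·e^(xy) - 3)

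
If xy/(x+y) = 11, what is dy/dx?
Apply d/dx to both sides, remembering that y depends on x. Each occurrence of y therefore brings in a y' = dy/dx via the chain rule.

With F(x, y) equal to the left-hand side minus the right, differentiate F term by term:
  d/dx[xy/(x + y)] = xy(-y' - 1)/(x + y)^2 + x·y'/(x + y) + y/(x + y)
  d/dx[-11] = 0
Adding these up, d/dx[F] = 0 becomes
  (-xy/(x + y)^2 + y/(x + y)) + (-xy/(x + y)^2 + x/(x + y))·y' = 0,
so isolating y',
  dy/dx = -(-xy/(x + y)^2 + y/(x + y))/(-xy/(x + y)^2 + x/(x + y))
        = -(y^2/(x + y)^2)/(x^2/(x + y)^2) = -y^2/x^2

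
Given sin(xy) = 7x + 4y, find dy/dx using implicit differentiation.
Differentiate the relation implicitly: treat y = y(x) and apply the chain rule, so every y-derivative picks up a y' = dy/dx factor.

With everything moved to the left-hand side, differentiate term by term:
  d/dx[-7x] = -7
  d/dx[-4y] = -4·y'
  d/dx[sin(xy)] = (x·y' + y)·cos(xy)

Separating the contributions that come from x directly and those that come through y:
  without y':      y·cos(xy) - 7
  multiplying y':  x·cos(xy) - 4

so (y·cos(xy) - 7) + (x·cos(xy) - 4)·y' = 0, and therefore
  dy/dx = -(y·cos(xy) - 7)/(x·cos(xy) - 4) = (-y·cos(xy) + 7)/(x·cos(xy) - 4)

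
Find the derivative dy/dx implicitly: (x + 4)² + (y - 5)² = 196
Apply d/dx to both sides, remembering that y depends on x. Each occurrence of y therefore brings in a y' = dy/dx via the chain rule.

With F(x, y) equal to the left-hand side minus the right, differentiate F term by term:
  d/dx[(x + 4)^2] = 2x + 8
  d/dx[(y - 5)^2] = 2·y'(y - 5)
  d/dx[-196] = 0
Adding these up, d/dx[F] = 0 becomes
  (2x + 8) + (2y - 10)·y' = 0,
so isolating y',
  dy/dx = -(2x + 8)/(2y - 10) = (-x - 4)/(y - 5)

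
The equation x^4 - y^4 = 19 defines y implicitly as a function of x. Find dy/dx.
Apply d/dx to both sides, remembering that y depends on x. Each occurrence of y therefore brings in a y' = dy/dx via the chain rule.

With F(x, y) equal to the left-hand side minus the right, differentiate F term by term:
  d/dx[x^4] = 4x^3
  d/dx[-y^4] = -4y^3·y'
  d/dx[-19] = 0
Adding these up, d/dx[F] = 0 becomes
  (4x^3) + (-4y^3)·y' = 0,
so isolating y',
  dy/dx = -(4x^3)/(-4y^3) = x^3/y^3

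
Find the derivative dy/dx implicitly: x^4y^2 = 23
Take d/dx of both sides. Since y is implicitly a function of x, the chain rule attaches a y' = dy/dx factor whenever we differentiate through y.

Set F(x, y) = (left side) − (right side), so the curve is F = 0. Differentiating each term of F:
  d/dx[x^4y^2] = 2x^4y·y' + 4x^3y^2
  d/dx[-23] = 0

Collecting, the y'-free part is the partial derivative in x and the y' coefficient is the partial derivative in y:
  ∂F/∂x = 4x^3y^2
  ∂F/∂y = 2x^4y

so d/dx[F(x, y(x))] = ∂F/∂x + (∂F/∂y)·y' = 0. Rearranging,
  dy/dx = -(∂F/∂x)/(∂F/∂y) = -(4x^3y^2)/(2x^4y) = -2y/x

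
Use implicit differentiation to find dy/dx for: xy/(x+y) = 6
Differentiate the relation implicitly: treat y = y(x) and apply the chain rule, so every y-derivative picks up a y' = dy/dx factor.

With everything moved to the left-hand side, differentiate term by term:
  d/dx[xy/(x + y)] = xy(-y' - 1)/(x + y)^2 + x·y'/(x + y) + y/(x + y)
  d/dx[-6] = 0

Separating the contributions that come from x directly and those that come through y:
  without y':      -xy/(x + y)^2 + y/(x + y)
  multiplying y':  -xy/(x + y)^2 + x/(x + y)

so (-xy/(x + y)^2 + y/(x + y)) + (-xy/(x + y)^2 + x/(x + y))·y' = 0, and therefore
  dy/dx = -(-xy/(x + y)^2 + y/(x + y))/(-xy/(x + y)^2 + x/(x + y))
        = -(y^2/(x + y)^2)/(x^2/(x + y)^2) = -y^2/x^2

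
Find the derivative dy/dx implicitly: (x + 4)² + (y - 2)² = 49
Apply d/dx to both sides, remembering that y depends on x. Each occurrence of y therefore brings in a y' = dy/dx via the chain rule.

With F(x, y) equal to the left-hand side minus the right, differentiate F term by term:
  d/dx[(x + 4)^2] = 2x + 8
  d/dx[(y - 2)^2] = 2·y'(y - 2)
  d/dx[-49] = 0
Adding these up, d/dx[F] = 0 becomes
  (2x + 8) + (2y - 4)·y' = 0,
so isolating y',
  dy/dx = -(2x + 8)/(2y - 4) = (-x - 4)/(y - 2)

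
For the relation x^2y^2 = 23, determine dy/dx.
Take d/dx of both sides. Since y is implicitly a function of x, the chain rule attaches a y' = dy/dx factor whenever we differentiate through y.

Set F(x, y) = (left side) − (right side), so the curve is F = 0. Differentiating each term of F:
  d/dx[x^2y^2] = 2x^2y·y' + 2xy^2
  d/dx[-23] = 0

Collecting, the y'-free part is the partial derivative in x and the y' coefficient is the partial derivative in y:
  ∂F/∂x = 2xy^2
  ∂F/∂y = 2x^2y

so d/dx[F(x, y(x))] = ∂F/∂x + (∂F/∂y)·y' = 0. Rearranging,
  dy/dx = -(∂F/∂x)/(∂F/∂y) = -(2xy^2)/(2x^2y) = -y/x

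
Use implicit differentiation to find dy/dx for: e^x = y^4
Take d/dx of both sides. Since y is implicitly a function of x, the chain rule attaches a y' = dy/dx factor whenever we differentiate through y.

Set F(x, y) = (left side) − (right side), so the curve is F = 0. Differentiating each term of F:
  d/dx[-y^4] = -4y^3·y'
  d/dx[e^(x)] = e^(x)

Collecting, the y'-free part is the partial derivative in x and the y' coefficient is the partial derivative in y:
  ∂F/∂x = e^(x)
  ∂F/∂y = -4y^3

so d/dx[F(x, y(x))] = ∂F/∂x + (∂F/∂y)·y' = 0. Rearranging,
  dy/dx = -(∂F/∂x)/(∂F/∂y) = -(e^(x))/(-4y^3) = e^(x)/(4y^3)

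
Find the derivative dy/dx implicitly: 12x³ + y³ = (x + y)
Take d/dx of both sides. Since y is implicitly a function of x, the chain rule attaches a y' = dy/dx factor whenever we differentiate through y.

Set F(x, y) = (left side) − (right side), so the curve is F = 0. Differentiating each term of F:
  d/dx[12x^3] = 36x^2
  d/dx[-x] = -1
  d/dx[y^3] = 3y^2·y'
  d/dx[-y] = -y'

Collecting, the y'-free part is the partial derivative in x and the y' coefficient is the partial derivative in y:
  ∂F/∂x = 36x^2 - 1
  ∂F/∂y = 3y^2 - 1

so d/dx[F(x, y(x))] = ∂F/∂x + (∂F/∂y)·y' = 0. Rearranging,
  dy/dx = -(∂F/∂x)/(∂F/∂y) = -(36x^2 - 1)/(3y^2 - 1) = (1 - 36x^2)/(3y^2 - 1)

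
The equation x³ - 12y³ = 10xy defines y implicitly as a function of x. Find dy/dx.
Apply d/dx to both sides, remembering that y depends on x. Each occurrence of y therefore brings in a y' = dy/dx via the chain rule.

With F(x, y) equal to the left-hand side minus the right, differentiate F term by term:
  d/dx[x^3] = 3x^2
  d/dx[-10xy] = -10x·y' - 10y
  d/dx[-12y^3] = -36y^2·y'
Adding these up, d/dx[F] = 0 becomes
  (3x^2 - 10y) + (-10x - 36y^2)·y' = 0,
so isolating y',
  dy/dx = -(3x^2 - 10y)/(-10x - 36y^2) = (3x^2 - 10y)/(2(5x + 18y^2))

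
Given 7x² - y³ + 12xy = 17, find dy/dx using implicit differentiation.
Apply d/dx to both sides, remembering that y depends on x. Each occurrence of y therefore brings in a y' = dy/dx via the chain rule.

With F(x, y) equal to the left-hand side minus the right, differentiate F term by term:
  d/dx[7x^2] = 14x
  d/dx[12xy] = 12x·y' + 12y
  d/dx[-y^3] = -3y^2·y'
  d/dx[-17] = 0
Adding these up, d/dx[F] = 0 becomes
  (14x + 12y) + (12x - 3y^2)·y' = 0,
so isolating y',
  dy/dx = -(14x + 12y)/(12x - 3y^2) = 2(-7x - 6y)/(3(4x - y^2))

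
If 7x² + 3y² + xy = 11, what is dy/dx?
Differentiate both sides with respect to x, treating y as y(x). By the chain rule, any term containing y contributes a factor of y' = dy/dx when we differentiate it.

Move every term to one side and write the relation as F(x, y) = 0. Term by term,
  d/dx[7x^2] = 14x
  d/dx[xy] = x·y' + y
  d/dx[3y^2] = 6y·y'
  d/dx[-11] = 0

The pieces without y' make up ∂F/∂x and the coefficient of y' is ∂F/∂y:
  ∂F/∂x = 14x + y,
  ∂F/∂y = x + 6y.

Since d/dx[F] = ∂F/∂x + (∂F/∂y)·y' = 0, solve for y':
  (∂F/∂y)·y' = -∂F/∂x
  dy/dx = -(∂F/∂x)/(∂F/∂y) = -(14x + y)/(x + 6y) = (-14x - y)/(x + 6y)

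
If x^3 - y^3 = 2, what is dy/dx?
Differentiate both sides with respect to x, treating y as y(x). By the chain rule, any term containing y contributes a factor of y' = dy/dx when we differentiate it.

Move every term to one side and write the relation as F(x, y) = 0. Term by term,
  d/dx[x^3] = 3x^2
  d/dx[-y^3] = -3y^2·y'
  d/dx[-2] = 0

The pieces without y' make up ∂F/∂x and the coefficient of y' is ∂F/∂y:
  ∂F/∂x = 3x^2,
  ∂F/∂y = -3y^2.

Since d/dx[F] = ∂F/∂x + (∂F/∂y)·y' = 0, solve for y':
  (∂F/∂y)·y' = -∂F/∂x
  dy/dx = -(∂F/∂x)/(∂F/∂y) = -(3x^2)/(-3y^2) = x^2/y^2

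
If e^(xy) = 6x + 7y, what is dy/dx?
Take d/dx of both sides. Since y is implicitly a function of x, the chain rule attaches a y' = dy/dx factor whenever we differentiate through y.

Set F(x, y) = (left side) − (right side), so the curve is F = 0. Differentiating each term of F:
  d/dx[-6x] = -6
  d/dx[-7y] = -7·y'
  d/dx[e^(xy)] = (x·y' + y)·e^(xy)

Collecting, the y'-free part is the partial derivative in x and the y' coefficient is the partial derivative in y:
  ∂F/∂x = y·e^(xy) - 6
  ∂F/∂y = x·e^(xy) - 7

so d/dx[F(x, y(x))] = ∂F/∂x + (∂F/∂y)·y' = 0. Rearranging,
  dy/dx = -(∂F/∂x)/(∂F/∂y) = -(y·e^(xy) - 6)/(x·e^(xy) - 7) = (-y·e^(xy) + 6)/(x·e^(xy) - 7)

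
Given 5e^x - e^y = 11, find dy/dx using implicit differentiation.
Differentiate both sides with respect to x, treating y as y(x). By the chain rule, any term containing y contributes a factor of y' = dy/dx when we differentiate it.

Move every term to one side and write the relation as F(x, y) = 0. Term by term,
  d/dx[5e^(x)] = 5e^(x)
  d/dx[-e^(y)] = -y'·e^(y)
  d/dx[-11] = 0

The pieces without y' make up ∂F/∂x and the coefficient of y' is ∂F/∂y:
  ∂F/∂x = 5e^(x),
  ∂F/∂y = -e^(y).

Since d/dx[F] = ∂F/∂x + (∂F/∂y)·y' = 0, solve for y':
  (∂F/∂y)·y' = -∂F/∂x
  dy/dx = -(∂F/∂x)/(∂F/∂y) = -(5e^(x))/(-e^(y)) = 5e^(x - y)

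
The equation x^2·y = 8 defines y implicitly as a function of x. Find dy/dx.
Apply d/dx to both sides, remembering that y depends on x. Each occurrence of y therefore brings in a y' = dy/dx via the chain rule.

With F(x, y) equal to the left-hand side minus the right, differentiate F term by term:
  d/dx[x^2y] = x^2·y' + 2xy
  d/dx[-8] = 0
Adding these up, d/dx[F] = 0 becomes
  (2xy) + (x^2)·y' = 0,
so isolating y',
  dy/dx = -(2xy)/(x^2) = -2y/x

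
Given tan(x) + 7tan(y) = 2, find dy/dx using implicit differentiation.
Differentiate the relation implicitly: treat y = y(x) and apply the chain rule, so every y-derivative picks up a y' = dy/dx factor.

With everything moved to the left-hand side, differentiate term by term:
  d/dx[tan(x)] = tan(x)^2 + 1
  d/dx[7tan(y)] = 7·y'(tan(y)^2 + 1)
  d/dx[-2] = 0

Separating the contributions that come from x directly and those that come through y:
  without y':      tan(x)^2 + 1
  multiplying y':  7tan(y)^2 + 7

so (tan(x)^2 + 1) + (7tan(y)^2 + 7)·y' = 0, and therefore
  dy/dx = -(tan(x)^2 + 1)/(7tan(y)^2 + 7) = -cos(y)^2/(7cos(x)^2)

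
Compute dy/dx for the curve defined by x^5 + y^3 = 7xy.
Take d/dx of both sides. Since y is implicitly a function of x, the chain rule attaches a y' = dy/dx factor whenever we differentiate through y.

Set F(x, y) = (left side) − (right side), so the curve is F = 0. Differentiating each term of F:
  d/dx[x^5] = 5x^4
  d/dx[-7xy] = -7x·y' - 7y
  d/dx[y^3] = 3y^2·y'

Collecting, the y'-free part is the partial derivative in x and the y' coefficient is the partial derivative in y:
  ∂F/∂x = 5x^4 - 7y
  ∂F/∂y = -7x + 3y^2

so d/dx[F(x, y(x))] = ∂F/∂x + (∂F/∂y)·y' = 0. Rearranging,
  dy/dx = -(∂F/∂x)/(∂F/∂y) = -(5x^4 - 7y)/(-7x + 3y^2) = (5x^4 - 7y)/(7x - 3y^2)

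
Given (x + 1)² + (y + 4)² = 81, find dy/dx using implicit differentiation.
Differentiate the relation implicitly: treat y = y(x) and apply the chain rule, so every y-derivative picks up a y' = dy/dx factor.

With everything moved to the left-hand side, differentiate term by term:
  d/dx[(x + 1)^2] = 2x + 2
  d/dx[(y + 4)^2] = 2·y'(y + 4)
  d/dx[-81] = 0

Separating the contributions that come from x directly and those that come through y:
  without y':      2x + 2
  multiplying y':  2y + 8

so (2x + 2) + (2y + 8)·y' = 0, and therefore
  dy/dx = -(2x + 2)/(2y + 8) = (-x - 1)/(y + 4)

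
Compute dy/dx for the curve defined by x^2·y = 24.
Apply d/dx to both sides, remembering that y depends on x. Each occurrence of y therefore brings in a y' = dy/dx via the chain rule.

With F(x, y) equal to the left-hand side minus the right, differentiate F term by term:
  d/dx[x^2y] = x^2·y' + 2xy
  d/dx[-24] = 0
Adding these up, d/dx[F] = 0 becomes
  (2xy) + (x^2)·y' = 0,
so isolating y',
  dy/dx = -(2xy)/(x^2) = -2y/x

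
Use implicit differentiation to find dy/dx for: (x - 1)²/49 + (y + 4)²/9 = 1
Differentiate both sides with respect to x, treating y as y(x). By the chain rule, any term containing y contributes a factor of y' = dy/dx when we differentiate it.

Move every term to one side and write the relation as F(x, y) = 0. Term by term,
  d/dx[(x - 1)^2/49] = 2x/49 - 2/49
  d/dx[(y + 4)^2/9] = 2·y'(y + 4)/9
  d/dx[-1] = 0

The pieces without y' make up ∂F/∂x and the coefficient of y' is ∂F/∂y:
  ∂F/∂x = 2x/49 - 2/49,
  ∂F/∂y = 2y/9 + 8/9.

Since d/dx[F] = ∂F/∂x + (∂F/∂y)·y' = 0, solve for y':
  (∂F/∂y)·y' = -∂F/∂x
  dy/dx = -(∂F/∂x)/(∂F/∂y) = -(2x/49 - 2/49)/(2y/9 + 8/9)
        = -(2(x - 1)/49)/(2(y + 4)/9) = 9(1 - x)/(49(y + 4))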